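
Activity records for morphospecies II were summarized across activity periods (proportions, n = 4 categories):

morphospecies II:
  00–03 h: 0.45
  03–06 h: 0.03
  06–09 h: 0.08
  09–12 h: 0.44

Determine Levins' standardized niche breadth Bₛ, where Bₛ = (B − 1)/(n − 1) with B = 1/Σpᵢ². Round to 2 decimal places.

Σpᵢ² = 0.45² + 0.03² + 0.08² + 0.44² = 0.2025 + 0.0009 + 0.0064 + 0.1936 = 0.4034
B = 1 / 0.4034 = 2.4789
Bₛ = (B − 1)/(n − 1) = (2.4789 − 1)/(4 − 1) = 1.4789/3 = 0.4930

0.49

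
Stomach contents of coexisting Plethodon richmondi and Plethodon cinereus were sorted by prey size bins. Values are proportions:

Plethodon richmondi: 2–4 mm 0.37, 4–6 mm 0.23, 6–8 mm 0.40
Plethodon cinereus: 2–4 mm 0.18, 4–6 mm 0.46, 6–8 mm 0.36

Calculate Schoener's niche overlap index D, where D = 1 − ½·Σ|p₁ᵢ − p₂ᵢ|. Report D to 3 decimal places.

Σ|p₁ᵢ − p₂ᵢ| = 0.19 + 0.23 + 0.04 = 0.46
D = 1 − ½ × 0.46 = 1 − 0.230 = 0.77000

0.770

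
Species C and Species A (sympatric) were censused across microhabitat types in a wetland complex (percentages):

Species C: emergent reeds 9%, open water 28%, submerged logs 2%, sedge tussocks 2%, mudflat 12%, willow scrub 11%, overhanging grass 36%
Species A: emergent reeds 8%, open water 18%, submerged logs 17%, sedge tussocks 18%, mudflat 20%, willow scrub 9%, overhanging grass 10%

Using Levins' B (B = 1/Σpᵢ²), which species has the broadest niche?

Species A

Convert percentages to proportions (divide by 100).
Σp_Cᵢ² = 0.09² + 0.28² + 0.02² + 0.02² + 0.12² + 0.11² + 0.36² = 0.0081 + 0.0784 + 0.0004 + 0.0004 + 0.0144 + 0.0121 + 0.1296 = 0.2434
B_C = 1 / 0.2434 = 4.1085
Σp_Aᵢ² = 0.08² + 0.18² + 0.17² + 0.18² + 0.20² + 0.09² + 0.10² = 0.0064 + 0.0324 + 0.0289 + 0.0324 + 0.0400 + 0.0081 + 0.0100 = 0.1582
B_A = 1 / 0.1582 = 6.3211
Highest B → broadest niche (most generalist): Species A (B = 6.32).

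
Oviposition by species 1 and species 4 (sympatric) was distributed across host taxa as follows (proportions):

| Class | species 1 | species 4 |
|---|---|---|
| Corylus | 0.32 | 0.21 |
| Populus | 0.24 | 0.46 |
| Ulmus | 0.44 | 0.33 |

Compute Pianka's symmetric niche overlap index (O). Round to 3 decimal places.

Σ p₁ᵢp₂ᵢ = 0.0672 + 0.1104 + 0.1452 = 0.3228
Σp_1ᵢ² = 0.32² + 0.24² + 0.44² = 0.1024 + 0.0576 + 0.1936 = 0.3536
Σp_2ᵢ² = 0.21² + 0.46² + 0.33² = 0.0441 + 0.2116 + 0.1089 = 0.3646
O = 0.3228 / √(0.3536 × 0.3646) = 0.3228 / 0.359058 = 0.89902

0.899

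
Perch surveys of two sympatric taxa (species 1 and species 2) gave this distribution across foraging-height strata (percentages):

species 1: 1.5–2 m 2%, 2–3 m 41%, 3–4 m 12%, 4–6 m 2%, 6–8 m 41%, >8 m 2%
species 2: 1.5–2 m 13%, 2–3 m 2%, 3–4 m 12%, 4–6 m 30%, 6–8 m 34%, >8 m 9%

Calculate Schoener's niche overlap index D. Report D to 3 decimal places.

Convert percentages to proportions (divide by 100).
Σ|p₁ᵢ − p₂ᵢ| = 0.11 + 0.39 + 0.00 + 0.28 + 0.07 + 0.07 = 0.92
D = 1 − ½ × 0.92 = 1 − 0.460 = 0.54000

0.540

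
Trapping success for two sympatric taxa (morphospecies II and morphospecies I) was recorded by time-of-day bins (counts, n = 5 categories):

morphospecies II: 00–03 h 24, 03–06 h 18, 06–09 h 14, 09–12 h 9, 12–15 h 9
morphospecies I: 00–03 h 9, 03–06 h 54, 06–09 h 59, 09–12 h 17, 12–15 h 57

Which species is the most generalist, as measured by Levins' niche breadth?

morphospecies II

Proportions for morphospecies II (n=74): 24/74=0.3243, 18/74=0.2432, 14/74=0.1892, 9/74=0.1216, 9/74=0.1216
Proportions for morphospecies I (n=196): 9/196=0.0459, 54/196=0.2755, 59/196=0.3010, 17/196=0.0867, 57/196=0.2908
Σp_IIᵢ² = 0.3243² + 0.2432² + 0.1892² + 0.1216² + 0.1216² = 0.105170 + 0.059146 + 0.035797 + 0.014787 + 0.014787 = 0.229687
B_II = 1 / 0.229687 = 4.3538
Σp_Iᵢ² = 0.0459² + 0.2755² + 0.3010² + 0.0867² + 0.2908² = 0.002107 + 0.075900 + 0.090601 + 0.007517 + 0.084565 = 0.260690
B_I = 1 / 0.260690 = 3.8360
Highest B → broadest niche (most generalist): morphospecies II (B = 4.35).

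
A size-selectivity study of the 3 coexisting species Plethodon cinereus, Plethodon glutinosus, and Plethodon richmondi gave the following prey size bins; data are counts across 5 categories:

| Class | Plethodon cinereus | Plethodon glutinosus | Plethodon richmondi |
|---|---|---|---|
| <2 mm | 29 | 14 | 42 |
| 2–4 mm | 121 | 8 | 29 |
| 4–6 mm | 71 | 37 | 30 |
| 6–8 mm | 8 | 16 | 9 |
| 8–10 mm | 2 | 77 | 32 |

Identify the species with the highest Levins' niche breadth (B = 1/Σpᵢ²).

Plethodon richmondi

Proportions for Plethodon cinereus (n=231): 29/231=0.1255, 121/231=0.5238, 71/231=0.3074, 8/231=0.0346, 2/231=0.0087
Proportions for Plethodon glutinosus (n=152): 14/152=0.0921, 8/152=0.0526, 37/152=0.2434, 16/152=0.1053, 77/152=0.5066
Proportions for Plethodon richmondi (n=142): 42/142=0.2958, 29/142=0.2042, 30/142=0.2113, 9/142=0.0634, 32/142=0.2254
Σp_cineᵢ² = 0.1255² + 0.5238² + 0.3074² + 0.0346² + 0.0087² = 0.015750 + 0.274366 + 0.094495 + 0.001197 + 0.000076 = 0.385884
B_cine = 1 / 0.385884 = 2.5915
Σp_glutᵢ² = 0.0921² + 0.0526² + 0.2434² + 0.1053² + 0.5066² = 0.008482 + 0.002767 + 0.059244 + 0.011088 + 0.256644 = 0.338225
B_glut = 1 / 0.338225 = 2.9566
Σp_richᵢ² = 0.2958² + 0.2042² + 0.2113² + 0.0634² + 0.2254² = 0.087498 + 0.041698 + 0.044648 + 0.004020 + 0.050805 = 0.228669
B_rich = 1 / 0.228669 = 4.3731
Highest B → broadest niche (most generalist): Plethodon richmondi (B = 4.37).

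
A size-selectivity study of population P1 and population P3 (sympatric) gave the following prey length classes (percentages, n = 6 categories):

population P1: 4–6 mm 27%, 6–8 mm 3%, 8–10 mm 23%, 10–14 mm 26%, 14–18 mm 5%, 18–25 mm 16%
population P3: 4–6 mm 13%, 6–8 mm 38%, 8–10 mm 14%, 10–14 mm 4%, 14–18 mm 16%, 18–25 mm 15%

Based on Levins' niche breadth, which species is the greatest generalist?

Convert percentages to proportions (divide by 100).
Σp_P1ᵢ² = 0.27² + 0.03² + 0.23² + 0.26² + 0.05² + 0.16² = 0.0729 + 0.0009 + 0.0529 + 0.0676 + 0.0025 + 0.0256 = 0.2224
B_P1 = 1 / 0.2224 = 4.4964
Σp_P3ᵢ² = 0.13² + 0.38² + 0.14² + 0.04² + 0.16² + 0.15² = 0.0169 + 0.1444 + 0.0196 + 0.0016 + 0.0256 + 0.0225 = 0.2306
B_P3 = 1 / 0.2306 = 4.3365
Highest B → broadest niche (most generalist): population P1 (B = 4.50).

population P1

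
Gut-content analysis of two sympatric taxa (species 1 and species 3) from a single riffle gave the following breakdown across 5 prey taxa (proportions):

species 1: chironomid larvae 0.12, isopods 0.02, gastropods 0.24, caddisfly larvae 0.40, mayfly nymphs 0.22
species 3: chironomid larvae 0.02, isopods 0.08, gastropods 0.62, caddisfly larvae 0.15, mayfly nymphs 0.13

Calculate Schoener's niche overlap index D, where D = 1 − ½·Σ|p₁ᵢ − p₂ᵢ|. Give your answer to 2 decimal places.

0.56

Σ|p₁ᵢ − p₂ᵢ| = 0.10 + 0.06 + 0.38 + 0.25 + 0.09 = 0.88
D = 1 − ½ × 0.88 = 1 − 0.440 = 0.5600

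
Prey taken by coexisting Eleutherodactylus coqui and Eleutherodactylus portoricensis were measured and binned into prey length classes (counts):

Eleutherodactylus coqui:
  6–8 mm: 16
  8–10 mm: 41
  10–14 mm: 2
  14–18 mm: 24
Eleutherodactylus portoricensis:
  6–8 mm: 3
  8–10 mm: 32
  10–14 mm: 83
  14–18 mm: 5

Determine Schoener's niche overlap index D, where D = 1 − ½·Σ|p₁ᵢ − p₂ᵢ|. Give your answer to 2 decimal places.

0.35

Proportions for Eleutherodactylus coqui (n=83): 16/83=0.1928, 41/83=0.4940, 2/83=0.0241, 24/83=0.2892
Proportions for Eleutherodactylus portoricensis (n=123): 3/123=0.0244, 32/123=0.2602, 83/123=0.6748, 5/123=0.0407
Σ|p₁ᵢ − p₂ᵢ| = 0.1684 + 0.2338 + 0.6507 + 0.2485 = 1.3014
D = 1 − ½ × 1.3014 = 1 − 0.65070 = 0.34930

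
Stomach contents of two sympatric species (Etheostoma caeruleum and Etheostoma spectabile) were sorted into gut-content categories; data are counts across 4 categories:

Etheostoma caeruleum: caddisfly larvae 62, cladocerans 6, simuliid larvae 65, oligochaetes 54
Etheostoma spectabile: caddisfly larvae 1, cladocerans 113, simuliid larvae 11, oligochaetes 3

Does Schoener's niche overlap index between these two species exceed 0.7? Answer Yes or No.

No

Proportions for Etheostoma caeruleum (n=187): 62/187=0.3316, 6/187=0.0321, 65/187=0.3476, 54/187=0.2888
Proportions for Etheostoma spectabile (n=128): 1/128=0.0078, 113/128=0.8828, 11/128=0.0859, 3/128=0.0234
Σ|p₁ᵢ − p₂ᵢ| = 0.3238 + 0.8507 + 0.2617 + 0.2654 = 1.7016
D = 1 − ½ × 1.7016 = 1 − 0.85080 = 0.14920
D = 0.14920 < 0.7 → No.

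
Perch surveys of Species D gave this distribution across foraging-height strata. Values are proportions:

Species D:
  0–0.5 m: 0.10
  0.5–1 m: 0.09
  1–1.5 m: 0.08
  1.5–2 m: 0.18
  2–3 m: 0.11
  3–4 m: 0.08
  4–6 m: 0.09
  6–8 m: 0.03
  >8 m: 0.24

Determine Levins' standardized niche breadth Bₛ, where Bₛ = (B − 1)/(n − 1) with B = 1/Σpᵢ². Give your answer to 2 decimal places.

0.76

Σpᵢ² = 0.10² + 0.09² + 0.08² + 0.18² + 0.11² + 0.08² + 0.09² + 0.03² + 0.24² = 0.0100 + 0.0081 + 0.0064 + 0.0324 + 0.0121 + 0.0064 + 0.0081 + 0.0009 + 0.0576 = 0.1420
B = 1 / 0.1420 = 7.0423
Bₛ = (B − 1)/(n − 1) = (7.0423 − 1)/(9 − 1) = 6.0423/8 = 0.7553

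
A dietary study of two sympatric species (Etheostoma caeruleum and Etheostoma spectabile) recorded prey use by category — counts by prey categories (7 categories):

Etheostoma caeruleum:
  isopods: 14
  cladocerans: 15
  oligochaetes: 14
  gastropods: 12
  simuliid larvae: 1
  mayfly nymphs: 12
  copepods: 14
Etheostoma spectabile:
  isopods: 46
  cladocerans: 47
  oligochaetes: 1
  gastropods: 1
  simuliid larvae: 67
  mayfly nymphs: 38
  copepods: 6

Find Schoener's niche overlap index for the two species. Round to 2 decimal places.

0.55

Proportions for Etheostoma caeruleum (n=82): 14/82=0.1707, 15/82=0.1829, 14/82=0.1707, 12/82=0.1463, 1/82=0.0122, 12/82=0.1463, 14/82=0.1707
Proportions for Etheostoma spectabile (n=206): 46/206=0.2233, 47/206=0.2282, 1/206=0.0049, 1/206=0.0049, 67/206=0.3252, 38/206=0.1845, 6/206=0.0291
Σ|p₁ᵢ − p₂ᵢ| = 0.0526 + 0.0453 + 0.1658 + 0.1414 + 0.3130 + 0.0382 + 0.1416 = 0.8979
D = 1 − ½ × 0.8979 = 1 − 0.44895 = 0.55105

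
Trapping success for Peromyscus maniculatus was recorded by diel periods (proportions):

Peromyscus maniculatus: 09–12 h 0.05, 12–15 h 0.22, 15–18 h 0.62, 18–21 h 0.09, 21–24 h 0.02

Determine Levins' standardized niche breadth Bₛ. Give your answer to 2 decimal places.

0.31

Σpᵢ² = 0.05² + 0.22² + 0.62² + 0.09² + 0.02² = 0.0025 + 0.0484 + 0.3844 + 0.0081 + 0.0004 = 0.4438
B = 1 / 0.4438 = 2.2533
Bₛ = (B − 1)/(n − 1) = (2.2533 − 1)/(5 − 1) = 1.2533/4 = 0.3133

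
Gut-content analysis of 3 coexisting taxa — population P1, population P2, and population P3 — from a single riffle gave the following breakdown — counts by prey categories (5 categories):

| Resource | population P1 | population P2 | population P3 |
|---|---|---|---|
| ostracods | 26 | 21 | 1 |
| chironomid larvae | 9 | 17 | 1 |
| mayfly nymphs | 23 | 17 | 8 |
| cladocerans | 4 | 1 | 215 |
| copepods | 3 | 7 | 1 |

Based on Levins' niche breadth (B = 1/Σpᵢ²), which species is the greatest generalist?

Proportions for population P1 (n=65): 26/65=0.4000, 9/65=0.1385, 23/65=0.3538, 4/65=0.0615, 3/65=0.0462
Proportions for population P2 (n=63): 21/63=0.3333, 17/63=0.2698, 17/63=0.2698, 1/63=0.0159, 7/63=0.1111
Proportions for population P3 (n=226): 1/226=0.0044, 1/226=0.0044, 8/226=0.0354, 215/226=0.9513, 1/226=0.0044
Σp_P1ᵢ² = 0.4000² + 0.1385² + 0.3538² + 0.0615² + 0.0462² = 0.160000 + 0.019182 + 0.125174 + 0.003782 + 0.002134 = 0.310272
B_P1 = 1 / 0.310272 = 3.2230
Σp_P2ᵢ² = 0.3333² + 0.2698² + 0.2698² + 0.0159² + 0.1111² = 0.111089 + 0.072792 + 0.072792 + 0.000253 + 0.012343 = 0.269269
B_P2 = 1 / 0.269269 = 3.7138
Σp_P3ᵢ² = 0.0044² + 0.0044² + 0.0354² + 0.9513² + 0.0044² = 0.000019 + 0.000019 + 0.001253 + 0.904972 + 0.000019 = 0.906282
B_P3 = 1 / 0.906282 = 1.1034
Highest B → broadest niche (most generalist): population P2 (B = 3.71).

population P2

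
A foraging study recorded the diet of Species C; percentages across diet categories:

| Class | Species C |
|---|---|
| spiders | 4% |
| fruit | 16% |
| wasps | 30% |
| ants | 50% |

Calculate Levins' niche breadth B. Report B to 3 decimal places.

Convert percentages to proportions (divide by 100).
Σpᵢ² = 0.04² + 0.16² + 0.30² + 0.50² = 0.0016 + 0.0256 + 0.0900 + 0.2500 = 0.3672
B = 1 / 0.3672 = 2.72331

2.723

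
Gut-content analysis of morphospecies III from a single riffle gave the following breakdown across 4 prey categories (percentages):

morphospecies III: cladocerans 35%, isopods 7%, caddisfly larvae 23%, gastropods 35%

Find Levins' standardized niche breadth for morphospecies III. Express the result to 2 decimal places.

0.77

Convert percentages to proportions (divide by 100).
Σpᵢ² = 0.35² + 0.07² + 0.23² + 0.35² = 0.1225 + 0.0049 + 0.0529 + 0.1225 = 0.3028
B = 1 / 0.3028 = 3.3025
Bₛ = (B − 1)/(n − 1) = (3.3025 − 1)/(4 − 1) = 2.3025/3 = 0.7675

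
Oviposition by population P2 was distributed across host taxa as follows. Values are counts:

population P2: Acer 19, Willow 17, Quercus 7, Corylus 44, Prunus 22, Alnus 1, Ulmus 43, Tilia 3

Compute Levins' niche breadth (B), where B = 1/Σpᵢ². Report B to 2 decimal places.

Proportions for population P2 (n=156): 19/156=0.1218, 17/156=0.1090, 7/156=0.0449, 44/156=0.2821, 22/156=0.1410, 1/156=0.0064, 43/156=0.2756, 3/156=0.0192
Σpᵢ² = 0.1218² + 0.1090² + 0.0449² + 0.2821² + 0.1410² + 0.0064² + 0.2756² + 0.0192² = 0.014835 + 0.011881 + 0.002016 + 0.079580 + 0.019881 + 0.000041 + 0.075955 + 0.000369 = 0.204558
B = 1 / 0.204558 = 4.8886

4.89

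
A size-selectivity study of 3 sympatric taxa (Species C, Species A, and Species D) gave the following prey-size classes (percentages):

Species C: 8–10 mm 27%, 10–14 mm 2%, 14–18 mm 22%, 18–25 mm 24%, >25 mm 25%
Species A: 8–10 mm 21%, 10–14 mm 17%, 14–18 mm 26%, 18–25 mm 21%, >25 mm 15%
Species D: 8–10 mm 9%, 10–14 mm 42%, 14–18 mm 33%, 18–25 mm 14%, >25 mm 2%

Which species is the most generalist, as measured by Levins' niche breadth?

Species A

Convert percentages to proportions (divide by 100).
Σp_Cᵢ² = 0.27² + 0.02² + 0.22² + 0.24² + 0.25² = 0.0729 + 0.0004 + 0.0484 + 0.0576 + 0.0625 = 0.2418
B_C = 1 / 0.2418 = 4.1356
Σp_Aᵢ² = 0.21² + 0.17² + 0.26² + 0.21² + 0.15² = 0.0441 + 0.0289 + 0.0676 + 0.0441 + 0.0225 = 0.2072
B_A = 1 / 0.2072 = 4.8263
Σp_Dᵢ² = 0.09² + 0.42² + 0.33² + 0.14² + 0.02² = 0.0081 + 0.1764 + 0.1089 + 0.0196 + 0.0004 = 0.3134
B_D = 1 / 0.3134 = 3.1908
Highest B → broadest niche (most generalist): Species A (B = 4.83).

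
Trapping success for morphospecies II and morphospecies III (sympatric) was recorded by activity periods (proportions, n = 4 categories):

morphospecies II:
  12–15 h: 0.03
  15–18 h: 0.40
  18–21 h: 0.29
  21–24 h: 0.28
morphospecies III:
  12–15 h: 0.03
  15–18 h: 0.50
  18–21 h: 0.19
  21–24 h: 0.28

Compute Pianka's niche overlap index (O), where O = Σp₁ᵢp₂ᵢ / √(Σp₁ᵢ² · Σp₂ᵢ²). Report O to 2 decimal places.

Σ p₁ᵢp₂ᵢ = 0.0009 + 0.2000 + 0.0551 + 0.0784 = 0.3344
Σp_1ᵢ² = 0.03² + 0.40² + 0.29² + 0.28² = 0.0009 + 0.1600 + 0.0841 + 0.0784 = 0.3234
Σp_2ᵢ² = 0.03² + 0.50² + 0.19² + 0.28² = 0.0009 + 0.2500 + 0.0361 + 0.0784 = 0.3654
O = 0.3344 / √(0.3234 × 0.3654) = 0.3344 / 0.34376 = 0.9728

0.97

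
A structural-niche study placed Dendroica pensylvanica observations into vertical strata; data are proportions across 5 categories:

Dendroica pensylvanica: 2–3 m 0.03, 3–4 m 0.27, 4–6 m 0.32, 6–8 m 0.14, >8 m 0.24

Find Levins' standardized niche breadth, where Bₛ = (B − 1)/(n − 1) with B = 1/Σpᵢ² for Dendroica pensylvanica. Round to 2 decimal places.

0.74

Σpᵢ² = 0.03² + 0.27² + 0.32² + 0.14² + 0.24² = 0.0009 + 0.0729 + 0.1024 + 0.0196 + 0.0576 = 0.2534
B = 1 / 0.2534 = 3.9463
Bₛ = (B − 1)/(n − 1) = (3.9463 − 1)/(5 − 1) = 2.9463/4 = 0.7366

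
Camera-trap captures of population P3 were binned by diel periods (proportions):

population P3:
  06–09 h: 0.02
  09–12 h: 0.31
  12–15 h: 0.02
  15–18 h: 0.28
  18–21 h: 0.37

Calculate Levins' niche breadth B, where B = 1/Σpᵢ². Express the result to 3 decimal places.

3.203

Σpᵢ² = 0.02² + 0.31² + 0.02² + 0.28² + 0.37² = 0.0004 + 0.0961 + 0.0004 + 0.0784 + 0.1369 = 0.3122
B = 1 / 0.3122 = 3.20307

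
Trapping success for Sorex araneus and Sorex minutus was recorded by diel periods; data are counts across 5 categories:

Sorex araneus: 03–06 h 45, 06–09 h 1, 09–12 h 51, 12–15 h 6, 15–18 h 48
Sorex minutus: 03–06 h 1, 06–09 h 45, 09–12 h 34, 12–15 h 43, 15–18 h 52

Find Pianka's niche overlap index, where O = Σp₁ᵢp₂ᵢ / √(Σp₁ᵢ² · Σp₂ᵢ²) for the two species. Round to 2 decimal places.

Proportions for Sorex araneus (n=151): 45/151=0.2980, 1/151=0.0066, 51/151=0.3377, 6/151=0.0397, 48/151=0.3179
Proportions for Sorex minutus (n=175): 1/175=0.0057, 45/175=0.2571, 34/175=0.1943, 43/175=0.2457, 52/175=0.2971
Σ p₁ᵢp₂ᵢ = 0.001699 + 0.001697 + 0.065615 + 0.009754 + 0.094448 = 0.173213
Σp_1ᵢ² = 0.2980² + 0.0066² + 0.3377² + 0.0397² + 0.3179² = 0.088804 + 0.000044 + 0.114041 + 0.001576 + 0.101060 = 0.305525
Σp_2ᵢ² = 0.0057² + 0.2571² + 0.1943² + 0.2457² + 0.2971² = 0.000032 + 0.066100 + 0.037752 + 0.060368 + 0.088268 = 0.252520
O = 0.173213 / √(0.305525 × 0.252520) = 0.173213 / 0.2777610 = 0.6236

0.62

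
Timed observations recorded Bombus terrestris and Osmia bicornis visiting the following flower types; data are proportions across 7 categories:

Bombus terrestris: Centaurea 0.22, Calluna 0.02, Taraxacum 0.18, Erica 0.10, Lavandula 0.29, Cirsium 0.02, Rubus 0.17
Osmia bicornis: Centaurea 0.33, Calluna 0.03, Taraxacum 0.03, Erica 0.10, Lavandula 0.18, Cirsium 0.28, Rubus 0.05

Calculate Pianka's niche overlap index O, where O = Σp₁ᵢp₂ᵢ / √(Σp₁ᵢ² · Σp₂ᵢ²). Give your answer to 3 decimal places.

Σ p₁ᵢp₂ᵢ = 0.0726 + 0.0006 + 0.0054 + 0.0100 + 0.0522 + 0.0056 + 0.0085 = 0.1549
Σp_1ᵢ² = 0.22² + 0.02² + 0.18² + 0.10² + 0.29² + 0.02² + 0.17² = 0.0484 + 0.0004 + 0.0324 + 0.0100 + 0.0841 + 0.0004 + 0.0289 = 0.2046
Σp_2ᵢ² = 0.33² + 0.03² + 0.03² + 0.10² + 0.18² + 0.28² + 0.05² = 0.1089 + 0.0009 + 0.0009 + 0.0100 + 0.0324 + 0.0784 + 0.0025 = 0.2340
O = 0.1549 / √(0.2046 × 0.2340) = 0.1549 / 0.218807 = 0.70793

0.708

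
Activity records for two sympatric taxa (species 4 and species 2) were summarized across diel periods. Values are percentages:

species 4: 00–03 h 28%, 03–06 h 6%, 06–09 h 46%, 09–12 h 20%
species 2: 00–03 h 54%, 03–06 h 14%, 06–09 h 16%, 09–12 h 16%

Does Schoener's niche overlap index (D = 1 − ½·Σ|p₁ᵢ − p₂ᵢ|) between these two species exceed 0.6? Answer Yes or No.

Yes

Convert percentages to proportions (divide by 100).
Σ|p₁ᵢ − p₂ᵢ| = 0.26 + 0.08 + 0.30 + 0.04 = 0.68
D = 1 − ½ × 0.68 = 1 − 0.340 = 0.6600
D = 0.6600 > 0.6 → Yes.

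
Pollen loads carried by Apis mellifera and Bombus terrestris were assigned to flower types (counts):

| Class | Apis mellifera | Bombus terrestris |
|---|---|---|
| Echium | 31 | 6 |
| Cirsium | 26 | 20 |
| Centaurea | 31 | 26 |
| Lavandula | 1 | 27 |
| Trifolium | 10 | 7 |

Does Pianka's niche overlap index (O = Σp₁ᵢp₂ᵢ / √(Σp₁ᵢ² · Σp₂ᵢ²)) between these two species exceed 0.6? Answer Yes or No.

Yes

Proportions for Apis mellifera (n=99): 31/99=0.3131, 26/99=0.2626, 31/99=0.3131, 1/99=0.0101, 10/99=0.1010
Proportions for Bombus terrestris (n=86): 6/86=0.0698, 20/86=0.2326, 26/86=0.3023, 27/86=0.3140, 7/86=0.0814
Σ p₁ᵢp₂ᵢ = 0.021854 + 0.061081 + 0.094650 + 0.003171 + 0.008221 = 0.188977
Σp_1ᵢ² = 0.3131² + 0.2626² + 0.3131² + 0.0101² + 0.1010² = 0.098032 + 0.068959 + 0.098032 + 0.000102 + 0.010201 = 0.275326
Σp_2ᵢ² = 0.0698² + 0.2326² + 0.3023² + 0.3140² + 0.0814² = 0.004872 + 0.054103 + 0.091385 + 0.098596 + 0.006626 = 0.255582
O = 0.188977 / √(0.275326 × 0.255582) = 0.188977 / 0.2652704 = 0.7124
O = 0.7124 > 0.6 → Yes.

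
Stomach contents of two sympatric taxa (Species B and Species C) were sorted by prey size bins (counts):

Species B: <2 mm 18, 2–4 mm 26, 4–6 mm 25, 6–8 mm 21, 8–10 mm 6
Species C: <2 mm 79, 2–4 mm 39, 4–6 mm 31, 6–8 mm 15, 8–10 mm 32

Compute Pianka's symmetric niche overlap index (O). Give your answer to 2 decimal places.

0.81

Proportions for Species B (n=96): 18/96=0.1875, 26/96=0.2708, 25/96=0.2604, 21/96=0.2188, 6/96=0.0625
Proportions for Species C (n=196): 79/196=0.4031, 39/196=0.1990, 31/196=0.1582, 15/196=0.0765, 32/196=0.1633
Σ p₁ᵢp₂ᵢ = 0.075581 + 0.053889 + 0.041195 + 0.016738 + 0.010206 = 0.197609
Σp_1ᵢ² = 0.1875² + 0.2708² + 0.2604² + 0.2188² + 0.0625² = 0.035156 + 0.073333 + 0.067808 + 0.047873 + 0.003906 = 0.228076
Σp_2ᵢ² = 0.4031² + 0.1990² + 0.1582² + 0.0765² + 0.1633² = 0.162490 + 0.039601 + 0.025027 + 0.005852 + 0.026667 = 0.259637
O = 0.197609 / √(0.228076 × 0.259637) = 0.197609 / 0.2433454 = 0.8121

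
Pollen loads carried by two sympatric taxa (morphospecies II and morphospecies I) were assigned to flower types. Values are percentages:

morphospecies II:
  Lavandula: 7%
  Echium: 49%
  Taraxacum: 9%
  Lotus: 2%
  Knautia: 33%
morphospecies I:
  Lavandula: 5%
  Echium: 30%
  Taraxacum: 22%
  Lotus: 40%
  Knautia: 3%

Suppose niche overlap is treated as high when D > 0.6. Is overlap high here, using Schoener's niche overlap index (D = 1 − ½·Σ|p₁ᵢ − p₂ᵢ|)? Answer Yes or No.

Convert percentages to proportions (divide by 100).
Σ|p₁ᵢ − p₂ᵢ| = 0.02 + 0.19 + 0.13 + 0.38 + 0.30 = 1.02
D = 1 − ½ × 1.02 = 1 − 0.510 = 0.4900
D = 0.4900 < 0.6 → No.

No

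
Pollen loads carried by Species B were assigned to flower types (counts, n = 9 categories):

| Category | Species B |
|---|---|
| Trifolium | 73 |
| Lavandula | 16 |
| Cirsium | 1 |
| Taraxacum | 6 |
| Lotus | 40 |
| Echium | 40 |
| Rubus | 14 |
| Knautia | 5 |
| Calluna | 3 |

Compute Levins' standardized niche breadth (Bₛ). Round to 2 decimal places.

0.42

Proportions for Species B (n=198): 73/198=0.3687, 16/198=0.0808, 1/198=0.0051, 6/198=0.0303, 40/198=0.2020, 40/198=0.2020, 14/198=0.0707, 5/198=0.0253, 3/198=0.0152
Σpᵢ² = 0.3687² + 0.0808² + 0.0051² + 0.0303² + 0.2020² + 0.2020² + 0.0707² + 0.0253² + 0.0152² = 0.135940 + 0.006529 + 0.000026 + 0.000918 + 0.040804 + 0.040804 + 0.004998 + 0.000640 + 0.000231 = 0.230890
B = 1 / 0.230890 = 4.3311
Bₛ = (B − 1)/(n − 1) = (4.3311 − 1)/(9 − 1) = 3.3311/8 = 0.4164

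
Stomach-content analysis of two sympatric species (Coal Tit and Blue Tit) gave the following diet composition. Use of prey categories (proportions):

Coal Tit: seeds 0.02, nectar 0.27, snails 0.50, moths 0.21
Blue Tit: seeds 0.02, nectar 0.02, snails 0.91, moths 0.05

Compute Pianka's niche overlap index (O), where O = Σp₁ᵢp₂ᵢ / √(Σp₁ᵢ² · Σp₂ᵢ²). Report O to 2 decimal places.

0.85

Σ p₁ᵢp₂ᵢ = 0.0004 + 0.0054 + 0.4550 + 0.0105 = 0.4713
Σp_1ᵢ² = 0.02² + 0.27² + 0.50² + 0.21² = 0.0004 + 0.0729 + 0.2500 + 0.0441 = 0.3674
Σp_2ᵢ² = 0.02² + 0.02² + 0.91² + 0.05² = 0.0004 + 0.0004 + 0.8281 + 0.0025 = 0.8314
O = 0.4713 / √(0.3674 × 0.8314) = 0.4713 / 0.55268 = 0.8528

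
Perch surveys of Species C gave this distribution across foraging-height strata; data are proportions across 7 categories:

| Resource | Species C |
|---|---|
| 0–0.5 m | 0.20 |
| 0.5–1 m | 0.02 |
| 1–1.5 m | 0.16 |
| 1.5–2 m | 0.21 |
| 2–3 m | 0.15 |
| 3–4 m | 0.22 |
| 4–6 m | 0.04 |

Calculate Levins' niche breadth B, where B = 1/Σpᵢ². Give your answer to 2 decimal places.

5.48

Σpᵢ² = 0.20² + 0.02² + 0.16² + 0.21² + 0.15² + 0.22² + 0.04² = 0.0400 + 0.0004 + 0.0256 + 0.0441 + 0.0225 + 0.0484 + 0.0016 = 0.1826
B = 1 / 0.1826 = 5.4765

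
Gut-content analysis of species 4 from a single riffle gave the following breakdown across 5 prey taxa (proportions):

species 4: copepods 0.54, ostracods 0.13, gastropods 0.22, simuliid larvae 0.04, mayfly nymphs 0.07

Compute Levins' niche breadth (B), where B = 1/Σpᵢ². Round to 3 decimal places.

2.752

Σpᵢ² = 0.54² + 0.13² + 0.22² + 0.04² + 0.07² = 0.2916 + 0.0169 + 0.0484 + 0.0016 + 0.0049 = 0.3634
B = 1 / 0.3634 = 2.75179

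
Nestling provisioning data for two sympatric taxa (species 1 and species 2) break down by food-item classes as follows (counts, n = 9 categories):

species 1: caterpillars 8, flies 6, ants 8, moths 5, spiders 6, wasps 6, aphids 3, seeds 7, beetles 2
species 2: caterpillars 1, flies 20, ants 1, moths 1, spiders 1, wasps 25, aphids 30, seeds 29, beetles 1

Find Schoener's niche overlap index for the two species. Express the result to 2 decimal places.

0.48

Proportions for species 1 (n=51): 8/51=0.1569, 6/51=0.1176, 8/51=0.1569, 5/51=0.0980, 6/51=0.1176, 6/51=0.1176, 3/51=0.0588, 7/51=0.1373, 2/51=0.0392
Proportions for species 2 (n=109): 1/109=0.0092, 20/109=0.1835, 1/109=0.0092, 1/109=0.0092, 1/109=0.0092, 25/109=0.2294, 30/109=0.2752, 29/109=0.2661, 1/109=0.0092
Σ|p₁ᵢ − p₂ᵢ| = 0.1477 + 0.0659 + 0.1477 + 0.0888 + 0.1084 + 0.1118 + 0.2164 + 0.1288 + 0.0300 = 1.0455
D = 1 − ½ × 1.0455 = 1 − 0.52275 = 0.47725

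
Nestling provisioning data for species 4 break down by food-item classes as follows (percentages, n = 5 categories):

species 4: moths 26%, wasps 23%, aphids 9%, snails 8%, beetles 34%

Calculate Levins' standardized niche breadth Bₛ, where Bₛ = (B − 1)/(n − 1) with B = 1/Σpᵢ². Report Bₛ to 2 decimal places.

Convert percentages to proportions (divide by 100).
Σpᵢ² = 0.26² + 0.23² + 0.09² + 0.08² + 0.34² = 0.0676 + 0.0529 + 0.0081 + 0.0064 + 0.1156 = 0.2506
B = 1 / 0.2506 = 3.9904
Bₛ = (B − 1)/(n − 1) = (3.9904 − 1)/(5 − 1) = 2.9904/4 = 0.7476

0.75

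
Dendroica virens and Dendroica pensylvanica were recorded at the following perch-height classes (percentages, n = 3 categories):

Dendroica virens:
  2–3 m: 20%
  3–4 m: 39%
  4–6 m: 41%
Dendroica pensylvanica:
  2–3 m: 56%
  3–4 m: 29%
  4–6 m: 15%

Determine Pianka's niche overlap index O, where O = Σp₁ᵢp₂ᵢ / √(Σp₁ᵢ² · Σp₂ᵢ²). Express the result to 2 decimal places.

Convert percentages to proportions (divide by 100).
Σ p₁ᵢp₂ᵢ = 0.1120 + 0.1131 + 0.0615 = 0.2866
Σp_1ᵢ² = 0.20² + 0.39² + 0.41² = 0.0400 + 0.1521 + 0.1681 = 0.3602
Σp_2ᵢ² = 0.56² + 0.29² + 0.15² = 0.3136 + 0.0841 + 0.0225 = 0.4202
O = 0.2866 / √(0.3602 × 0.4202) = 0.2866 / 0.38905 = 0.7367

0.74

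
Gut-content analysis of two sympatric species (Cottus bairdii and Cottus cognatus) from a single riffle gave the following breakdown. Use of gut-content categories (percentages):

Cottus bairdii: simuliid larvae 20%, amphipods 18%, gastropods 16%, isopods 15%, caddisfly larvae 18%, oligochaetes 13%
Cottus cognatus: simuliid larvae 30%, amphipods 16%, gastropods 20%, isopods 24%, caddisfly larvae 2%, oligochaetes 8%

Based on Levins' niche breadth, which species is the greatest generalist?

Cottus bairdii

Convert percentages to proportions (divide by 100).
Σp_bairᵢ² = 0.20² + 0.18² + 0.16² + 0.15² + 0.18² + 0.13² = 0.0400 + 0.0324 + 0.0256 + 0.0225 + 0.0324 + 0.0169 = 0.1698
B_bair = 1 / 0.1698 = 5.8893
Σp_cognᵢ² = 0.30² + 0.16² + 0.20² + 0.24² + 0.02² + 0.08² = 0.0900 + 0.0256 + 0.0400 + 0.0576 + 0.0004 + 0.0064 = 0.2200
B_cogn = 1 / 0.2200 = 4.5455
Highest B → broadest niche (most generalist): Cottus bairdii (B = 5.89).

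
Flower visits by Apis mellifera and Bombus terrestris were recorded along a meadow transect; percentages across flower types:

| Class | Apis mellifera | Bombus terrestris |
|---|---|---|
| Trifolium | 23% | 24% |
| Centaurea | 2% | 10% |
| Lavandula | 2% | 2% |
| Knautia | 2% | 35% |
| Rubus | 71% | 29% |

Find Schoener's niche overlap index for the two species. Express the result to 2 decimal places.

0.58

Convert percentages to proportions (divide by 100).
Σ|p₁ᵢ − p₂ᵢ| = 0.01 + 0.08 + 0.00 + 0.33 + 0.42 = 0.84
D = 1 − ½ × 0.84 = 1 − 0.420 = 0.5800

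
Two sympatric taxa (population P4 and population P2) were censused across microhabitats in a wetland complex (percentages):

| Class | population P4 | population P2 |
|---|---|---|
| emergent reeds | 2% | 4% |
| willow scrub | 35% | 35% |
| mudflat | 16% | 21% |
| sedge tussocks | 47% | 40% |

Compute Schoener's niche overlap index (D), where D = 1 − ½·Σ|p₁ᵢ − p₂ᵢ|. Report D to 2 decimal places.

0.93

Convert percentages to proportions (divide by 100).
Σ|p₁ᵢ − p₂ᵢ| = 0.02 + 0.00 + 0.05 + 0.07 = 0.14
D = 1 − ½ × 0.14 = 1 − 0.070 = 0.9300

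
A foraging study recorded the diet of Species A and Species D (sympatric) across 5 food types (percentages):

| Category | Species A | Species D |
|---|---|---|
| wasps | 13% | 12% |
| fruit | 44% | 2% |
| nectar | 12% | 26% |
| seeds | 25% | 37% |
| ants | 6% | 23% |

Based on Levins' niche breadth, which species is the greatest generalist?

Species D

Convert percentages to proportions (divide by 100).
Σp_Aᵢ² = 0.13² + 0.44² + 0.12² + 0.25² + 0.06² = 0.0169 + 0.1936 + 0.0144 + 0.0625 + 0.0036 = 0.2910
B_A = 1 / 0.2910 = 3.4364
Σp_Dᵢ² = 0.12² + 0.02² + 0.26² + 0.37² + 0.23² = 0.0144 + 0.0004 + 0.0676 + 0.1369 + 0.0529 = 0.2722
B_D = 1 / 0.2722 = 3.6738
Highest B → broadest niche (most generalist): Species D (B = 3.67).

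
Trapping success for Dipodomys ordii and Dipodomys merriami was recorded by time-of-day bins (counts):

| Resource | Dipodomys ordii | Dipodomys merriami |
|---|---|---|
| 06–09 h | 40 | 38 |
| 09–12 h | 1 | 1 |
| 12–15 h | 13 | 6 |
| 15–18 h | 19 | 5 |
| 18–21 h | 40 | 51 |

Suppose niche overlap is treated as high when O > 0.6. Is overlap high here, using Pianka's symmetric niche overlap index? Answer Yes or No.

Proportions for Dipodomys ordii (n=113): 40/113=0.3540, 1/113=0.0088, 13/113=0.1150, 19/113=0.1681, 40/113=0.3540
Proportions for Dipodomys merriami (n=101): 38/101=0.3762, 1/101=0.0099, 6/101=0.0594, 5/101=0.0495, 51/101=0.5050
Σ p₁ᵢp₂ᵢ = 0.133175 + 0.000087 + 0.006831 + 0.008321 + 0.178770 = 0.327184
Σp_1ᵢ² = 0.3540² + 0.0088² + 0.1150² + 0.1681² + 0.3540² = 0.125316 + 0.000077 + 0.013225 + 0.028258 + 0.125316 = 0.292192
Σp_2ᵢ² = 0.3762² + 0.0099² + 0.0594² + 0.0495² + 0.5050² = 0.141526 + 0.000098 + 0.003528 + 0.002450 + 0.255025 = 0.402627
O = 0.327184 / √(0.292192 × 0.402627) = 0.327184 / 0.3429933 = 0.9539
O = 0.9539 > 0.6 → Yes.

Yes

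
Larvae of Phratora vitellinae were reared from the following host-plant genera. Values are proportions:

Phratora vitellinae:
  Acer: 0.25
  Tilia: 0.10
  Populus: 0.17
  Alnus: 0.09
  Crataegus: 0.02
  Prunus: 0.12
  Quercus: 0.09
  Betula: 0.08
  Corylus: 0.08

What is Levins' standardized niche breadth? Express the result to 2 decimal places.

Σpᵢ² = 0.25² + 0.10² + 0.17² + 0.09² + 0.02² + 0.12² + 0.09² + 0.08² + 0.08² = 0.0625 + 0.0100 + 0.0289 + 0.0081 + 0.0004 + 0.0144 + 0.0081 + 0.0064 + 0.0064 = 0.1452
B = 1 / 0.1452 = 6.8871
Bₛ = (B − 1)/(n − 1) = (6.8871 − 1)/(9 − 1) = 5.8871/8 = 0.7359

0.74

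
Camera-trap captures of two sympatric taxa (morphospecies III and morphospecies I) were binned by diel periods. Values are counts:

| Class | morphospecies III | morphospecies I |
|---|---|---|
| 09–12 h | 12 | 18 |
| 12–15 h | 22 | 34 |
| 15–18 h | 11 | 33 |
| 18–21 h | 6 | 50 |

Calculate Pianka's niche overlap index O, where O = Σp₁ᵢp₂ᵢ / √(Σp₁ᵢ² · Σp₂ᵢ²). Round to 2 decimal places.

0.82

Proportions for morphospecies III (n=51): 12/51=0.2353, 22/51=0.4314, 11/51=0.2157, 6/51=0.1176
Proportions for morphospecies I (n=135): 18/135=0.1333, 34/135=0.2519, 33/135=0.2444, 50/135=0.3704
Σ p₁ᵢp₂ᵢ = 0.031365 + 0.108670 + 0.052717 + 0.043559 = 0.236311
Σp_1ᵢ² = 0.2353² + 0.4314² + 0.2157² + 0.1176² = 0.055366 + 0.186106 + 0.046526 + 0.013830 = 0.301828
Σp_2ᵢ² = 0.1333² + 0.2519² + 0.2444² + 0.3704² = 0.017769 + 0.063454 + 0.059731 + 0.137196 = 0.278150
O = 0.236311 / √(0.301828 × 0.278150) = 0.236311 / 0.2897472 = 0.8156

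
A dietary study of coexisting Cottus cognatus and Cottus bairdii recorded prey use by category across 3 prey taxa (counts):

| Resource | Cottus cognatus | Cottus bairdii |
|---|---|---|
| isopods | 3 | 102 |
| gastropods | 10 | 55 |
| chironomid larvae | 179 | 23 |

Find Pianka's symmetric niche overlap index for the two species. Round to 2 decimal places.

Proportions for Cottus cognatus (n=192): 3/192=0.0156, 10/192=0.0521, 179/192=0.9323
Proportions for Cottus bairdii (n=180): 102/180=0.5667, 55/180=0.3056, 23/180=0.1278
Σ p₁ᵢp₂ᵢ = 0.008841 + 0.015922 + 0.119148 = 0.143911
Σp_1ᵢ² = 0.0156² + 0.0521² + 0.9323² = 0.000243 + 0.002714 + 0.869183 = 0.872140
Σp_2ᵢ² = 0.5667² + 0.3056² + 0.1278² = 0.321149 + 0.093391 + 0.016333 = 0.430873
O = 0.143911 / √(0.872140 × 0.430873) = 0.143911 / 0.6130103 = 0.2348

0.23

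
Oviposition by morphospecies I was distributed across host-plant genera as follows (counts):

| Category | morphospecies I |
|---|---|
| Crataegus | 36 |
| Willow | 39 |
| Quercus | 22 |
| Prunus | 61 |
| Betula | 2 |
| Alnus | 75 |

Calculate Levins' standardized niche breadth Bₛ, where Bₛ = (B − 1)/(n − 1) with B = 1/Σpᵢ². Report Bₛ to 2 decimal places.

0.67

Proportions for morphospecies I (n=235): 36/235=0.1532, 39/235=0.1660, 22/235=0.0936, 61/235=0.2596, 2/235=0.0085, 75/235=0.3191
Σpᵢ² = 0.1532² + 0.1660² + 0.0936² + 0.2596² + 0.0085² + 0.3191² = 0.023470 + 0.027556 + 0.008761 + 0.067392 + 0.000072 + 0.101825 = 0.229076
B = 1 / 0.229076 = 4.3654
Bₛ = (B − 1)/(n − 1) = (4.3654 − 1)/(6 − 1) = 3.3654/5 = 0.6731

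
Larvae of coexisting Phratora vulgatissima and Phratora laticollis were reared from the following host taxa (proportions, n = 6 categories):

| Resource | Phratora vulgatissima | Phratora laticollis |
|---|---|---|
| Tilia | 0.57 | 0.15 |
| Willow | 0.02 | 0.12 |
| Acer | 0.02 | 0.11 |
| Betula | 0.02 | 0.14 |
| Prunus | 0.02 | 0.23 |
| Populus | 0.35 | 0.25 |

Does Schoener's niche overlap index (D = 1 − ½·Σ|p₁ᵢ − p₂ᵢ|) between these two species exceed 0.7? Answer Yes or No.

No

Σ|p₁ᵢ − p₂ᵢ| = 0.42 + 0.10 + 0.09 + 0.12 + 0.21 + 0.10 = 1.04
D = 1 − ½ × 1.04 = 1 − 0.520 = 0.4800
D = 0.4800 < 0.7 → No.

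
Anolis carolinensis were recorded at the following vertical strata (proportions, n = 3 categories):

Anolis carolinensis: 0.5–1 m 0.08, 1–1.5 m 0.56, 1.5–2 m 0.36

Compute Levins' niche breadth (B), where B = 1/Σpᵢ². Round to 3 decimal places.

Σpᵢ² = 0.08² + 0.56² + 0.36² = 0.0064 + 0.3136 + 0.1296 = 0.4496
B = 1 / 0.4496 = 2.22420

2.224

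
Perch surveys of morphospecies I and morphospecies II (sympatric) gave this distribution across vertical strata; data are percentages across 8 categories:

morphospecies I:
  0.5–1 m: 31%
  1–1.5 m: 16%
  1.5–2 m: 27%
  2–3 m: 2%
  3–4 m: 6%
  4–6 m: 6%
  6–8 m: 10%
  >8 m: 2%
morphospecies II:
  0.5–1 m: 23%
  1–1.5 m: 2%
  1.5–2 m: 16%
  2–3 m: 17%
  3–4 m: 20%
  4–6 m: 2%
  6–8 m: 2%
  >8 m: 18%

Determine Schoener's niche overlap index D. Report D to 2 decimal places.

0.55

Convert percentages to proportions (divide by 100).
Σ|p₁ᵢ − p₂ᵢ| = 0.08 + 0.14 + 0.11 + 0.15 + 0.14 + 0.04 + 0.08 + 0.16 = 0.90
D = 1 − ½ × 0.90 = 1 − 0.450 = 0.5500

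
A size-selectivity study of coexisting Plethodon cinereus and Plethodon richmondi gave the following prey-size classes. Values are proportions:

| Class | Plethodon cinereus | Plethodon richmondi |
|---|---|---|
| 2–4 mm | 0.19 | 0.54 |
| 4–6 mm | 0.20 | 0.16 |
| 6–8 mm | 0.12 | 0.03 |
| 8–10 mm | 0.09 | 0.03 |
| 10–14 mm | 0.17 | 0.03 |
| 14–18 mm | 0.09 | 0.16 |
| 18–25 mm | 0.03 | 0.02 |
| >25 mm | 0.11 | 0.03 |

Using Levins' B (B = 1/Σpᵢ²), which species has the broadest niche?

Σp_cineᵢ² = 0.19² + 0.20² + 0.12² + 0.09² + 0.17² + 0.09² + 0.03² + 0.11² = 0.0361 + 0.0400 + 0.0144 + 0.0081 + 0.0289 + 0.0081 + 0.0009 + 0.0121 = 0.1486
B_cine = 1 / 0.1486 = 6.7295
Σp_richᵢ² = 0.54² + 0.16² + 0.03² + 0.03² + 0.03² + 0.16² + 0.02² + 0.03² = 0.2916 + 0.0256 + 0.0009 + 0.0009 + 0.0009 + 0.0256 + 0.0004 + 0.0009 = 0.3468
B_rich = 1 / 0.3468 = 2.8835
Highest B → broadest niche (most generalist): Plethodon cinereus (B = 6.73).

Plethodon cinereus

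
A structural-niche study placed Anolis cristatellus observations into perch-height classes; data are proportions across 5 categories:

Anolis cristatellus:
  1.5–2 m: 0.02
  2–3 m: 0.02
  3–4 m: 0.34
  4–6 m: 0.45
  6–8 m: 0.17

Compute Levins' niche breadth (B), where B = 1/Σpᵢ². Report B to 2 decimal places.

Σpᵢ² = 0.02² + 0.02² + 0.34² + 0.45² + 0.17² = 0.0004 + 0.0004 + 0.1156 + 0.2025 + 0.0289 = 0.3478
B = 1 / 0.3478 = 2.8752

2.88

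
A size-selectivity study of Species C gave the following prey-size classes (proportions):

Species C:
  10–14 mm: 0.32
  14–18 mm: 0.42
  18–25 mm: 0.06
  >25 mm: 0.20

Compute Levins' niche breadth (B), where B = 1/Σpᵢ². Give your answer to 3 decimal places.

Σpᵢ² = 0.32² + 0.42² + 0.06² + 0.20² = 0.1024 + 0.1764 + 0.0036 + 0.0400 = 0.3224
B = 1 / 0.3224 = 3.10174

3.102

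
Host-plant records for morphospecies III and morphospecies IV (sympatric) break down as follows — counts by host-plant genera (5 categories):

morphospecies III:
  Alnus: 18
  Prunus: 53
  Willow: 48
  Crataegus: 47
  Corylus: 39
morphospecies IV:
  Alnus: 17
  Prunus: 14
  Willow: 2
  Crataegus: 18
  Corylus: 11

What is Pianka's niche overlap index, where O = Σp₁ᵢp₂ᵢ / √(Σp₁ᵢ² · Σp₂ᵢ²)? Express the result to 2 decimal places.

0.83

Proportions for morphospecies III (n=205): 18/205=0.0878, 53/205=0.2585, 48/205=0.2341, 47/205=0.2293, 39/205=0.1902
Proportions for morphospecies IV (n=62): 17/62=0.2742, 14/62=0.2258, 2/62=0.0323, 18/62=0.2903, 11/62=0.1774
Σ p₁ᵢp₂ᵢ = 0.024075 + 0.058369 + 0.007561 + 0.066566 + 0.033741 = 0.190312
Σp_1ᵢ² = 0.0878² + 0.2585² + 0.2341² + 0.2293² + 0.1902² = 0.007709 + 0.066822 + 0.054803 + 0.052578 + 0.036176 = 0.218088
Σp_2ᵢ² = 0.2742² + 0.2258² + 0.0323² + 0.2903² + 0.1774² = 0.075186 + 0.050986 + 0.001043 + 0.084274 + 0.031471 = 0.242960
O = 0.190312 / √(0.218088 × 0.242960) = 0.190312 / 0.2301883 = 0.8268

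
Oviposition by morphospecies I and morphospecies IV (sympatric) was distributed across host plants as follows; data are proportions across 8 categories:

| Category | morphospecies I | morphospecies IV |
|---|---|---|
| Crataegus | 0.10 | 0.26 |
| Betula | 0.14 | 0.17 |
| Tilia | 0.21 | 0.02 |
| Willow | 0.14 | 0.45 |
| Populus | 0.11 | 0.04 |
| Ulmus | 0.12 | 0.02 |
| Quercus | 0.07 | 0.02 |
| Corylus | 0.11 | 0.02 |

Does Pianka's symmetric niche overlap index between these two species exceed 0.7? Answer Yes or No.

No

Σ p₁ᵢp₂ᵢ = 0.0260 + 0.0238 + 0.0042 + 0.0630 + 0.0044 + 0.0024 + 0.0014 + 0.0022 = 0.1274
Σp_1ᵢ² = 0.10² + 0.14² + 0.21² + 0.14² + 0.11² + 0.12² + 0.07² + 0.11² = 0.0100 + 0.0196 + 0.0441 + 0.0196 + 0.0121 + 0.0144 + 0.0049 + 0.0121 = 0.1368
Σp_2ᵢ² = 0.26² + 0.17² + 0.02² + 0.45² + 0.04² + 0.02² + 0.02² + 0.02² = 0.0676 + 0.0289 + 0.0004 + 0.2025 + 0.0016 + 0.0004 + 0.0004 + 0.0004 = 0.3022
O = 0.1274 / √(0.1368 × 0.3022) = 0.1274 / 0.20332 = 0.6266
O = 0.6266 < 0.7 → No.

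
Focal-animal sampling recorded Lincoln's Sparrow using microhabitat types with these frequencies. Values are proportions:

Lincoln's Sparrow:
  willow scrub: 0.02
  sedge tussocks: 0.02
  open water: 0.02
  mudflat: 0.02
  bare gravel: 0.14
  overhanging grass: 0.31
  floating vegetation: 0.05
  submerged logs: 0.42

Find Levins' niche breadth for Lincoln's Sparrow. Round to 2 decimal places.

3.38

Σpᵢ² = 0.02² + 0.02² + 0.02² + 0.02² + 0.14² + 0.31² + 0.05² + 0.42² = 0.0004 + 0.0004 + 0.0004 + 0.0004 + 0.0196 + 0.0961 + 0.0025 + 0.1764 = 0.2962
B = 1 / 0.2962 = 3.3761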